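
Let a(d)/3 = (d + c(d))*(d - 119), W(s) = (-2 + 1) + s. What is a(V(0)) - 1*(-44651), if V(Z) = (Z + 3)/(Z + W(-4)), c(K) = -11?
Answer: 1220327/25 ≈ 48813.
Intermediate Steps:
W(s) = -1 + s
V(Z) = (3 + Z)/(-5 + Z) (V(Z) = (Z + 3)/(Z + (-1 - 4)) = (3 + Z)/(Z - 5) = (3 + Z)/(-5 + Z))
a(d) = 3*(-119 + d)*(-11 + d) (a(d) = 3*((d - 11)*(d - 119)) = 3*((-11 + d)*(-119 + d)) = 3*((-119 + d)*(-11 + d)) = 3*(-119 + d)*(-11 + d))
a(V(0)) - 1*(-44651) = (3927 - 390*(3 + 0)/(-5 + 0) + 3*((3 + 0)/(-5 + 0))**2) - 1*(-44651) = (3927 - 390*3/(-5) + 3*(3/(-5))**2) + 44651 = (3927 - (-78)*3 + 3*(-1/5*3)**2) + 44651 = (3927 - 390*(-3/5) + 3*(-3/5)**2) + 44651 = (3927 + 234 + 3*(9/25)) + 44651 = (3927 + 234 + 27/25) + 44651 = 104052/25 + 44651 = 1220327/25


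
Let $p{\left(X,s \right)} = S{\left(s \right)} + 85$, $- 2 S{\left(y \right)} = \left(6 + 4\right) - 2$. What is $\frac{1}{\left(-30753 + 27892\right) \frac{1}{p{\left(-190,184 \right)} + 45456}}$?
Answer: $- \frac{45537}{2861} \approx -15.916$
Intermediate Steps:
$S{\left(y \right)} = -4$ ($S{\left(y \right)} = - \frac{\left(6 + 4\right) - 2}{2} = - \frac{10 - 2}{2} = \left(- \frac{1}{2}\right) 8 = -4$)
$p{\left(X,s \right)} = 81$ ($p{\left(X,s \right)} = -4 + 85 = 81$)
$\frac{1}{\left(-30753 + 27892\right) \frac{1}{p{\left(-190,184 \right)} + 45456}} = \frac{1}{\left(-30753 + 27892\right) \frac{1}{81 + 45456}} = \frac{1}{\left(-2861\right) \frac{1}{45537}} = \frac{1}{- \frac{2861}{45537}} = - \frac{45537}{2861}$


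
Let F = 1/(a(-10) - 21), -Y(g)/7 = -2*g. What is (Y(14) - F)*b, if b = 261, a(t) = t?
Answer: 1586097/31 ≈ 51164.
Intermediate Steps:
Y(g) = 14*g (Y(g) = -(-14)*g = 14*g)
F = -1/31 (F = 1/(-10 - 21) = 1/(-31) = -1/31 ≈ -0.032258)
(Y(14) - F)*b = (14*14 - 1*(-1/31))*261 = (196 + 1/31)*261 = (6077/31)*261 = 1586097/31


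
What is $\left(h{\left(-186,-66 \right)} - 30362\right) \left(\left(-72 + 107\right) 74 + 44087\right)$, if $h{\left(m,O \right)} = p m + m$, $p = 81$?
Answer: $-2129124678$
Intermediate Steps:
$h{\left(m,O \right)} = 82 m$ ($h{\left(m,O \right)} = 81 m + m = 82 m$)
$\left(h{\left(-186,-66 \right)} - 30362\right) \left(\left(-72 + 107\right) 74 + 44087\right) = \left(82 \left(-186\right) - 30362\right) \left(\left(-72 + 107\right) 74 + 44087\right) = \left(-15252 - 30362\right) \left(35 \cdot 74 + 44087\right) = - 45614 \left(2590 + 44087\right) = \left(-45614\right) 46677 = -2129124678$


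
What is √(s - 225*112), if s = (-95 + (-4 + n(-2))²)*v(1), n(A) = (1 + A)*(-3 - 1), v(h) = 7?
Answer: I*√25865 ≈ 160.83*I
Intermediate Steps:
n(A) = -4 - 4*A (n(A) = (1 + A)*(-4) = -4 - 4*A)
s = -665 (s = (-95 + (-4 + (-4 - 4*(-2)))²)*7 = (-95 + (-4 + (-4 + 8))²)*7 = (-95 + (-4 + 4)²)*7 = (-95 + 0²)*7 = (-95 + 0)*7 = -95*7 = -665)
√(s - 225*112) = √(-665 - 225*112) = √(-665 - 25200) = √(-25865) = I*√25865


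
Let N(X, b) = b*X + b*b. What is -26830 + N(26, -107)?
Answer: -18163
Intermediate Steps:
N(X, b) = b² + X*b (N(X, b) = X*b + b² = b² + X*b)
-26830 + N(26, -107) = -26830 - 107*(26 - 107) = -26830 - 107*(-81) = -26830 + 8667 = -18163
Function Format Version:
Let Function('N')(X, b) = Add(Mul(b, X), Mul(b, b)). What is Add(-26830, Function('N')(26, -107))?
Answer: -18163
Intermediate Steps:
Function('N')(X, b) = Add(Pow(b, 2), Mul(X, b)) (Function('N')(X, b) = Add(Mul(X, b), Pow(b, 2)) = Add(Pow(b, 2), Mul(X, b)))
Add(-26830, Function('N')(26, -107)) = Add(-26830, Mul(-107, Add(26, -107))) = Add(-26830, Mul(-107, -81)) = Add(-26830, 8667) = -18163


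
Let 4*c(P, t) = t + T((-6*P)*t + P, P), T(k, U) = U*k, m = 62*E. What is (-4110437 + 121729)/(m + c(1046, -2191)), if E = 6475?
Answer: -15954832/14385946661 ≈ -0.0011091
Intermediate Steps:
m = 401450 (m = 62*6475 = 401450)
c(P, t) = t/4 + P*(P - 6*P*t)/4 (c(P, t) = (t + P*((-6*P)*t + P))/4 = (t + P*(-6*P*t + P))/4 = (t + P*(P - 6*P*t))/4 = t/4 + P*(P - 6*P*t)/4)
(-4110437 + 121729)/(m + c(1046, -2191)) = (-4110437 + 121729)/(401450 + ((1/4)*(-2191) + (1/4)*1046**2*(1 - 6*(-2191)))) = -3988708/(401450 + (-2191/4 + (1/4)*1094116*(1 + 13146))) = -3988708/(401450 + (-2191/4 + (1/4)*1094116*13147)) = -3988708/(401450 + (-2191/4 + 3596085763)) = -3988708/(401450 + 14384340861/4) = -3988708/14385946661/4 = -3988708*4/14385946661 = -15954832/14385946661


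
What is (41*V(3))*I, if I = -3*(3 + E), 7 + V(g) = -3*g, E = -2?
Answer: 1968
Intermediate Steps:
V(g) = -7 - 3*g
I = -3 (I = -3*(3 - 2) = -3*1 = -3)
(41*V(3))*I = (41*(-7 - 3*3))*(-3) = (41*(-7 - 9))*(-3) = (41*(-16))*(-3) = -656*(-3) = 1968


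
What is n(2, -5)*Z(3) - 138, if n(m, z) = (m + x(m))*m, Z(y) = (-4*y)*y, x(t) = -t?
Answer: -138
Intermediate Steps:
Z(y) = -4*y²
n(m, z) = 0 (n(m, z) = (m - m)*m = 0*m = 0)
n(2, -5)*Z(3) - 138 = 0*(-4*3²) - 138 = 0*(-4*9) - 138 = 0*(-36) - 138 = 0 - 138 = -138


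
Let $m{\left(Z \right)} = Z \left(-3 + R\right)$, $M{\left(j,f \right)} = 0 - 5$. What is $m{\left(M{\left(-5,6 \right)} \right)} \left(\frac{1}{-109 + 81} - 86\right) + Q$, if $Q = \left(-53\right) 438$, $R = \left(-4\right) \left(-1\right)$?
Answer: $- \frac{637947}{28} \approx -22784.0$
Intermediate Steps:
$R = 4$
$M{\left(j,f \right)} = -5$
$m{\left(Z \right)} = Z$ ($m{\left(Z \right)} = Z \left(-3 + 4\right) = Z 1 = Z$)
$Q = -23214$
$m{\left(M{\left(-5,6 \right)} \right)} \left(\frac{1}{-109 + 81} - 86\right) + Q = - 5 \left(\frac{1}{-109 + 81} - 86\right) - 23214 = - 5 \left(\frac{1}{-28} - 86\right) - 23214 = - 5 \left(- \frac{1}{28} - 86\right) - 23214 = \left(-5\right) \left(- \frac{2409}{28}\right) - 23214 = \frac{12045}{28} - 23214 = - \frac{637947}{28}$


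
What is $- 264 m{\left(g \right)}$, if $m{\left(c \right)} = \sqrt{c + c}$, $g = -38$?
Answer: $- 528 i \sqrt{19} \approx - 2301.5 i$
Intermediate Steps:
$m{\left(c \right)} = \sqrt{2} \sqrt{c}$ ($m{\left(c \right)} = \sqrt{2 c} = \sqrt{2} \sqrt{c}$)
$- 264 m{\left(g \right)} = - 264 \sqrt{2} \sqrt{-38} = - 264 \sqrt{2} i \sqrt{38} = - 264 \cdot 2 i \sqrt{19} = - 528 i \sqrt{19}$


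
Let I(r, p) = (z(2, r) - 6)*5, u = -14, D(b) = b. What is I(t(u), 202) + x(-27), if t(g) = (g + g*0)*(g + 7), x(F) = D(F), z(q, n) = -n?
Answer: -547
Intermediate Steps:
x(F) = F
t(g) = g*(7 + g) (t(g) = (g + 0)*(7 + g) = g*(7 + g))
I(r, p) = -30 - 5*r (I(r, p) = (-r - 6)*5 = (-6 - r)*5 = -30 - 5*r)
I(t(u), 202) + x(-27) = (-30 - (-70)*(7 - 14)) - 27 = (-30 - (-70)*(-7)) - 27 = (-30 - 5*98) - 27 = (-30 - 490) - 27 = -520 - 27 = -547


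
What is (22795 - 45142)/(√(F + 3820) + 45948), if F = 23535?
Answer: -1026799956/2111191349 + 22347*√27355/2111191349 ≈ -0.48461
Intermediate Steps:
(22795 - 45142)/(√(F + 3820) + 45948) = (22795 - 45142)/(√(23535 + 3820) + 45948) = -22347/(√27355 + 45948) = -22347/(45948 + √27355)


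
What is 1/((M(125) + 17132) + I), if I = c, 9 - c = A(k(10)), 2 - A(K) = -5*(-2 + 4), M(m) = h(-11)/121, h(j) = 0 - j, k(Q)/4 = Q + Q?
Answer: 11/188420 ≈ 5.8380e-5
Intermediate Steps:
k(Q) = 8*Q (k(Q) = 4*(Q + Q) = 4*(2*Q) = 8*Q)
h(j) = -j
M(m) = 1/11 (M(m) = -1*(-11)/121 = 11*(1/121) = 1/11)
A(K) = 12 (A(K) = 2 - (-5)*(-2 + 4) = 2 - (-5)*2 = 2 - 1*(-10) = 2 + 10 = 12)
c = -3 (c = 9 - 1*12 = 9 - 12 = -3)
I = -3
1/((M(125) + 17132) + I) = 1/((1/11 + 17132) - 3) = 1/(188453/11 - 3) = 1/(188420/11) = 11/188420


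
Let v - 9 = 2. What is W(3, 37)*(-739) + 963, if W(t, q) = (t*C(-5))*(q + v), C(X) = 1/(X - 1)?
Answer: 18699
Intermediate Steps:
C(X) = 1/(-1 + X)
v = 11 (v = 9 + 2 = 11)
W(t, q) = -t*(11 + q)/6 (W(t, q) = (t/(-1 - 5))*(q + 11) = (t/(-6))*(11 + q) = (t*(-1/6))*(11 + q) = (-t/6)*(11 + q) = -t*(11 + q)/6)
W(3, 37)*(-739) + 963 = -1/6*3*(11 + 37)*(-739) + 963 = -1/6*3*48*(-739) + 963 = -24*(-739) + 963 = 17736 + 963 = 18699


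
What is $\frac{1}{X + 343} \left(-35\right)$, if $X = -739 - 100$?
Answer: $\frac{35}{496} \approx 0.070565$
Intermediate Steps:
$X = -839$
$\frac{1}{X + 343} \left(-35\right) = \frac{1}{-839 + 343} \left(-35\right) = \frac{1}{-496} \left(-35\right) = \left(- \frac{1}{496}\right) \left(-35\right) = \frac{35}{496}$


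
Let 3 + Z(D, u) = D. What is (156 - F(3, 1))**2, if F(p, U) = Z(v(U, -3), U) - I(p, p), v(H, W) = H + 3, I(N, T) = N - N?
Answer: 24025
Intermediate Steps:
I(N, T) = 0
v(H, W) = 3 + H
Z(D, u) = -3 + D
F(p, U) = U (F(p, U) = (-3 + (3 + U)) - 1*0 = U + 0 = U)
(156 - F(3, 1))**2 = (156 - 1*1)**2 = (156 - 1)**2 = 155**2 = 24025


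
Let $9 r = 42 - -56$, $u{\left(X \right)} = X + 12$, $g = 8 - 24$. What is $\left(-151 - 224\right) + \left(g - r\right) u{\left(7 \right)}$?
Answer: $- \frac{7973}{9} \approx -885.89$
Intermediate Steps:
$g = -16$ ($g = 8 - 24 = -16$)
$u{\left(X \right)} = 12 + X$
$r = \frac{98}{9}$ ($r = \frac{42 - -56}{9} = \frac{42 + 56}{9} = \frac{1}{9} \cdot 98 = \frac{98}{9} \approx 10.889$)
$\left(-151 - 224\right) + \left(g - r\right) u{\left(7 \right)} = \left(-151 - 224\right) + \left(-16 - \frac{98}{9}\right) \left(12 + 7\right) = -375 + \left(-16 - \frac{98}{9}\right) 19 = -375 - \frac{4598}{9} = - \frac{7973}{9}$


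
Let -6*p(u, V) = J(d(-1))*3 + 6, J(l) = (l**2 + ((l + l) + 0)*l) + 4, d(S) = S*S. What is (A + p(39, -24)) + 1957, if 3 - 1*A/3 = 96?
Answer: 3347/2 ≈ 1673.5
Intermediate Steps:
A = -279 (A = 9 - 3*96 = 9 - 288 = -279)
d(S) = S**2
J(l) = 4 + 3*l**2 (J(l) = (l**2 + (2*l + 0)*l) + 4 = (l**2 + (2*l)*l) + 4 = (l**2 + 2*l**2) + 4 = 3*l**2 + 4 = 4 + 3*l**2)
p(u, V) = -9/2 (p(u, V) = -((4 + 3*((-1)**2)**2)*3 + 6)/6 = -((4 + 3*1**2)*3 + 6)/6 = -((4 + 3*1)*3 + 6)/6 = -((4 + 3)*3 + 6)/6 = -(7*3 + 6)/6 = -(21 + 6)/6 = -1/6*27 = -9/2)
(A + p(39, -24)) + 1957 = (-279 - 9/2) + 1957 = -567/2 + 1957 = 3347/2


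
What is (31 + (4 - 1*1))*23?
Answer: 782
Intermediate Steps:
(31 + (4 - 1*1))*23 = (31 + (4 - 1))*23 = (31 + 3)*23 = 34*23 = 782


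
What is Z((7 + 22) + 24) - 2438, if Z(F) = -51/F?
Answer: -129265/53 ≈ -2439.0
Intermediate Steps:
Z((7 + 22) + 24) - 2438 = -51/((7 + 22) + 24) - 2438 = -51/(29 + 24) - 2438 = -51/53 - 2438 = -129265/53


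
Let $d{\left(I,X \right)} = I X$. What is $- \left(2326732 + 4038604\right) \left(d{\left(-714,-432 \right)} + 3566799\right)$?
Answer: $-24667249237992$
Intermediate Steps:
$- \left(2326732 + 4038604\right) \left(d{\left(-714,-432 \right)} + 3566799\right) = - \left(2326732 + 4038604\right) \left(\left(-714\right) \left(-432\right) + 3566799\right) = - 6365336 \left(308448 + 3566799\right) = - 6365336 \cdot 3875247 = \left(-1\right) 24667249237992 = -24667249237992$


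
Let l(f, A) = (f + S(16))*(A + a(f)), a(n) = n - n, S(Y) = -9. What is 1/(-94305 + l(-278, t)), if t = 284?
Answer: -1/175813 ≈ -5.6879e-6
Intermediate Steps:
a(n) = 0
l(f, A) = A*(-9 + f) (l(f, A) = (f - 9)*(A + 0) = (-9 + f)*A = A*(-9 + f))
1/(-94305 + l(-278, t)) = 1/(-94305 + 284*(-9 - 278)) = 1/(-94305 + 284*(-287)) = 1/(-94305 - 81508) = 1/(-175813) = -1/175813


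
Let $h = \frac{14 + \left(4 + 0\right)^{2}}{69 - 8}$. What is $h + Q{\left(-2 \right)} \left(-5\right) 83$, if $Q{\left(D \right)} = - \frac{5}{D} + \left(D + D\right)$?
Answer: $\frac{76005}{122} \approx 622.99$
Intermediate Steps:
$h = \frac{30}{61}$ ($h = \frac{14 + 4^{2}}{61} = \left(14 + 16\right) \frac{1}{61} = 30 \cdot \frac{1}{61} = \frac{30}{61} \approx 0.4918$)
$Q{\left(D \right)} = - \frac{5}{D} + 2 D$
$h + Q{\left(-2 \right)} \left(-5\right) 83 = \frac{30}{61} + \left(- \frac{5}{-2} + 2 \left(-2\right)\right) \left(-5\right) 83 = \frac{30}{61} + \left(\left(-5\right) \left(- \frac{1}{2}\right) - 4\right) \left(-5\right) 83 = \frac{30}{61} + \left(\frac{5}{2} - 4\right) \left(-5\right) 83 = \frac{30}{61} + \left(- \frac{3}{2}\right) \left(-5\right) 83 = \frac{30}{61} + \frac{15}{2} \cdot 83 = \frac{30}{61} + \frac{1245}{2} = \frac{76005}{122}$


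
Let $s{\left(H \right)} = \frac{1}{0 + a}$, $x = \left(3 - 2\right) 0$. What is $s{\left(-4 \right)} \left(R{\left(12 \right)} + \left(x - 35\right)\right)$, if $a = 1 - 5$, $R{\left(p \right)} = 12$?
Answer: $\frac{23}{4} \approx 5.75$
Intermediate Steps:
$x = 0$ ($x = 1 \cdot 0 = 0$)
$a = -4$ ($a = 1 - 5 = -4$)
$s{\left(H \right)} = - \frac{1}{4}$ ($s{\left(H \right)} = \frac{1}{0 - 4} = \frac{1}{-4} = - \frac{1}{4}$)
$s{\left(-4 \right)} \left(R{\left(12 \right)} + \left(x - 35\right)\right) = - \frac{12 + \left(0 - 35\right)}{4} = - \frac{12 - 35}{4} = \left(- \frac{1}{4}\right) \left(-23\right) = \frac{23}{4}$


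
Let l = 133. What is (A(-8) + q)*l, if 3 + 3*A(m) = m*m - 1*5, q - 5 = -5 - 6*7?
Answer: -9310/3 ≈ -3103.3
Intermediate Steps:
q = -42 (q = 5 + (-5 - 6*7) = 5 + (-5 - 42) = 5 - 47 = -42)
A(m) = -8/3 + m**2/3 (A(m) = -1 + (m*m - 1*5)/3 = -1 + (m**2 - 5)/3 = -1 + (-5 + m**2)/3 = -1 + (-5/3 + m**2/3) = -8/3 + m**2/3)
(A(-8) + q)*l = ((-8/3 + (1/3)*(-8)**2) - 42)*133 = ((-8/3 + (1/3)*64) - 42)*133 = ((-8/3 + 64/3) - 42)*133 = (56/3 - 42)*133 = -70/3*133 = -9310/3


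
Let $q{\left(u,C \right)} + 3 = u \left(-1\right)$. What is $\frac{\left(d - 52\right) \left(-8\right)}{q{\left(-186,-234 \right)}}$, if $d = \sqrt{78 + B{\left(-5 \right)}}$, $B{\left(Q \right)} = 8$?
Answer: $\frac{416}{183} - \frac{8 \sqrt{86}}{183} \approx 1.8678$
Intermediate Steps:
$q{\left(u,C \right)} = -3 - u$ ($q{\left(u,C \right)} = -3 + u \left(-1\right) = -3 - u$)
$d = \sqrt{86}$ ($d = \sqrt{78 + 8} = \sqrt{86} \approx 9.2736$)
$\frac{\left(d - 52\right) \left(-8\right)}{q{\left(-186,-234 \right)}} = \frac{\left(\sqrt{86} - 52\right) \left(-8\right)}{-3 - -186} = \frac{\left(-52 + \sqrt{86}\right) \left(-8\right)}{-3 + 186} = \frac{416 - 8 \sqrt{86}}{183} = \left(416 - 8 \sqrt{86}\right) \frac{1}{183} = \frac{416}{183} - \frac{8 \sqrt{86}}{183}$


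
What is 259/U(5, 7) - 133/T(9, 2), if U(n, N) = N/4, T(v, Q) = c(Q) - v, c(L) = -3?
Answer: 1909/12 ≈ 159.08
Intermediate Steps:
T(v, Q) = -3 - v
U(n, N) = N/4 (U(n, N) = N*(¼) = N/4)
259/U(5, 7) - 133/T(9, 2) = 259/(((¼)*7)) - 133/(-3 - 1*9) = 259/(7/4) - 133/(-3 - 9) = 259*(4/7) - 133/(-12) = 148 - 133*(-1/12) = 148 + 133/12 = 1909/12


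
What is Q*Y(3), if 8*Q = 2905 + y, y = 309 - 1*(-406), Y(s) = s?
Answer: 2715/2 ≈ 1357.5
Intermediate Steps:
y = 715 (y = 309 + 406 = 715)
Q = 905/2 (Q = (2905 + 715)/8 = (⅛)*3620 = 905/2 ≈ 452.50)
Q*Y(3) = (905/2)*3 = 2715/2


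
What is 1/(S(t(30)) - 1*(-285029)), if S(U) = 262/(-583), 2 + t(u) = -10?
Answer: 583/166171645 ≈ 3.5084e-6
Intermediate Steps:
t(u) = -12 (t(u) = -2 - 10 = -12)
S(U) = -262/583 (S(U) = 262*(-1/583) = -262/583)
1/(S(t(30)) - 1*(-285029)) = 1/(-262/583 - 1*(-285029)) = 1/(-262/583 + 285029) = 1/(166171645/583) = 583/166171645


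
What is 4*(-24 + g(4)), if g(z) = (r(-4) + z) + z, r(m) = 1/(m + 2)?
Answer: -66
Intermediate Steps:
r(m) = 1/(2 + m)
g(z) = -1/2 + 2*z (g(z) = (1/(2 - 4) + z) + z = (1/(-2) + z) + z = (-1/2 + z) + z = -1/2 + 2*z)
4*(-24 + g(4)) = 4*(-24 + (-1/2 + 2*4)) = 4*(-24 + (-1/2 + 8)) = 4*(-24 + 15/2) = 4*(-33/2) = -66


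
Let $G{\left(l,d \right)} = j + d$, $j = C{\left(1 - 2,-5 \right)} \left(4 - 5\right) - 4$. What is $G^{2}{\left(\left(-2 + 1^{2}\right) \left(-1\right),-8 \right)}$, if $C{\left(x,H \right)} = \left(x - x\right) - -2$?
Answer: $196$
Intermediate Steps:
$C{\left(x,H \right)} = 2$ ($C{\left(x,H \right)} = 0 + 2 = 2$)
$j = -6$ ($j = 2 \left(4 - 5\right) - 4 = 2 \left(-1\right) - 4 = -2 - 4 = -6$)
$G{\left(l,d \right)} = -6 + d$
$G^{2}{\left(\left(-2 + 1^{2}\right) \left(-1\right),-8 \right)} = \left(-6 - 8\right)^{2} = \left(-14\right)^{2} = 196$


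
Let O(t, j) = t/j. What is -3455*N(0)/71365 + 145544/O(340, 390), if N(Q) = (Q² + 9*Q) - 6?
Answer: 40508385966/242641 ≈ 1.6695e+5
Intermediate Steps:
N(Q) = -6 + Q² + 9*Q
-3455*N(0)/71365 + 145544/O(340, 390) = -3455*(-6 + 0² + 9*0)/71365 + 145544/((340/390)) = -3455*(-6 + 0 + 0)*(1/71365) + 145544/((340*(1/390))) = -3455*(-6)*(1/71365) + 145544/(34/39) = 20730*(1/71365) + 145544*(39/34) = 4146/14273 + 2838108/17 = 40508385966/242641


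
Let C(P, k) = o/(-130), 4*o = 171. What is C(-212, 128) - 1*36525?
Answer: -18993171/520 ≈ -36525.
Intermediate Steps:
o = 171/4 (o = (¼)*171 = 171/4 ≈ 42.750)
C(P, k) = -171/520 (C(P, k) = (171/4)/(-130) = (171/4)*(-1/130) = -171/520)
C(-212, 128) - 1*36525 = -171/520 - 1*36525 = -171/520 - 36525 = -18993171/520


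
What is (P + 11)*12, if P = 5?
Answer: 192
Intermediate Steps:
(P + 11)*12 = (5 + 11)*12 = 16*12 = 192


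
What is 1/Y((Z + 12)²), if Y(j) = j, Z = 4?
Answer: 1/256 ≈ 0.0039063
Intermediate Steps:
1/Y((Z + 12)²) = 1/((4 + 12)²) = 1/(16²) = 1/256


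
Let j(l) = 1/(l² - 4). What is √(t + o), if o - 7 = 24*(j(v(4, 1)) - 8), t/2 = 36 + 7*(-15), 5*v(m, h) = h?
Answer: I*√358347/33 ≈ 18.14*I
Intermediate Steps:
v(m, h) = h/5
t = -138 (t = 2*(36 + 7*(-15)) = 2*(36 - 105) = 2*(-69) = -138)
j(l) = 1/(-4 + l²)
o = -6305/33 (o = 7 + 24*(1/(-4 + ((⅕)*1)²) - 8) = 7 + 24*(1/(-4 + (⅕)²) - 8) = 7 + 24*(1/(-4 + 1/25) - 8) = 7 + 24*(1/(-99/25) - 8) = 7 + 24*(-25/99 - 8) = 7 + 24*(-817/99) = 7 - 6536/33 = -6305/33 ≈ -191.06)
√(t + o) = √(-138 - 6305/33) = √(-10859/33) = I*√358347/33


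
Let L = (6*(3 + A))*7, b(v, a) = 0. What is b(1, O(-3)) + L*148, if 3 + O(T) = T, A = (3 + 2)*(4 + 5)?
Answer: 298368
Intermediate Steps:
A = 45 (A = 5*9 = 45)
O(T) = -3 + T
L = 2016 (L = (6*(3 + 45))*7 = (6*48)*7 = 288*7 = 2016)
b(1, O(-3)) + L*148 = 0 + 2016*148 = 0 + 298368 = 298368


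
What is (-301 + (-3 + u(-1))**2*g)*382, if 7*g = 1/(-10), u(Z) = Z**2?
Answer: -4025134/35 ≈ -1.1500e+5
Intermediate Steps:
g = -1/70 (g = (1/7)/(-10) = (1/7)*(-1/10) = -1/70 ≈ -0.014286)
(-301 + (-3 + u(-1))**2*g)*382 = (-301 + (-3 + (-1)**2)**2*(-1/70))*382 = (-301 + (-3 + 1)**2*(-1/70))*382 = (-301 + (-2)**2*(-1/70))*382 = (-301 + 4*(-1/70))*382 = (-301 - 2/35)*382 = -10537/35*382 = -4025134/35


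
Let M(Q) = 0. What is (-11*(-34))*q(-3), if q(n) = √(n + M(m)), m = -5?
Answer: 374*I*√3 ≈ 647.79*I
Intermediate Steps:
q(n) = √n (q(n) = √(n + 0) = √n)
(-11*(-34))*q(-3) = (-11*(-34))*√(-3) = 374*(I*√3) = 374*I*√3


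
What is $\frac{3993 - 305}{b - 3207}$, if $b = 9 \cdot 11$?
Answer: $- \frac{922}{777} \approx -1.1866$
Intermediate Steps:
$b = 99$
$\frac{3993 - 305}{b - 3207} = \frac{3993 - 305}{99 - 3207} = \frac{3688}{-3108} = 3688 \left(- \frac{1}{3108}\right) = - \frac{922}{777}$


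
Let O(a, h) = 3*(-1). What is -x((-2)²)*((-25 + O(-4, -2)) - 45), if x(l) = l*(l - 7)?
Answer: -876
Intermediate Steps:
O(a, h) = -3
x(l) = l*(-7 + l)
-x((-2)²)*((-25 + O(-4, -2)) - 45) = -(-2)²*(-7 + (-2)²)*((-25 - 3) - 45) = -4*(-7 + 4)*(-28 - 45) = -4*(-3)*(-73) = -(-12)*(-73) = -1*876 = -876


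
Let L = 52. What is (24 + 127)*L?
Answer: 7852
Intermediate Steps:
(24 + 127)*L = (24 + 127)*52 = 151*52 = 7852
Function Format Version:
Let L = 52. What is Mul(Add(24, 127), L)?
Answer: 7852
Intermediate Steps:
Mul(Add(24, 127), L) = Mul(Add(24, 127), 52) = Mul(151, 52) = 7852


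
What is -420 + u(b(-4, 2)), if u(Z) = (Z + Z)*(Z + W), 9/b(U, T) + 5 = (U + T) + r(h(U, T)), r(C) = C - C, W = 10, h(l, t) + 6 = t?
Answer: -21678/49 ≈ -442.41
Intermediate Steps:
h(l, t) = -6 + t
r(C) = 0
b(U, T) = 9/(-5 + T + U) (b(U, T) = 9/(-5 + ((U + T) + 0)) = 9/(-5 + ((T + U) + 0)) = 9/(-5 + (T + U)) = 9/(-5 + T + U))
u(Z) = 2*Z*(10 + Z) (u(Z) = (Z + Z)*(Z + 10) = (2*Z)*(10 + Z) = 2*Z*(10 + Z))
-420 + u(b(-4, 2)) = -420 + 2*(9/(-5 + 2 - 4))*(10 + 9/(-5 + 2 - 4)) = -420 + 2*(9/(-7))*(10 + 9/(-7)) = -420 + 2*(9*(-1/7))*(10 + 9*(-1/7)) = -420 + 2*(-9/7)*(10 - 9/7) = -420 + 2*(-9/7)*(61/7) = -420 - 1098/49 = -21678/49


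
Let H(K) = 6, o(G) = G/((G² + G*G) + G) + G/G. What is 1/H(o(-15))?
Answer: ⅙ ≈ 0.16667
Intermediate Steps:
o(G) = 1 + G/(G + 2*G²) (o(G) = G/((G² + G²) + G) + 1 = G/(2*G² + G) + 1 = G/(G + 2*G²) + 1 = 1 + G/(G + 2*G²))
1/H(o(-15)) = 1/6 = ⅙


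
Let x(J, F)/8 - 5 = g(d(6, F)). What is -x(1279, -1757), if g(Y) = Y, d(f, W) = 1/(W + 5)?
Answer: -8759/219 ≈ -39.995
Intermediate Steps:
d(f, W) = 1/(5 + W)
x(J, F) = 40 + 8/(5 + F)
-x(1279, -1757) = -8*(26 + 5*(-1757))/(5 - 1757) = -8*(26 - 8785)/(-1752) = -8*(-1)*(-8759)/1752 = -1*8759/219 = -8759/219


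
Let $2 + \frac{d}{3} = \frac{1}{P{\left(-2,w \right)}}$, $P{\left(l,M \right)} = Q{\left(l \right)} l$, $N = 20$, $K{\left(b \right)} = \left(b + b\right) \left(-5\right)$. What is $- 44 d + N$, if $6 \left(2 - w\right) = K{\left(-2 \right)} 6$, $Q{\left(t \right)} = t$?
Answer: $251$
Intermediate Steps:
$K{\left(b \right)} = - 10 b$ ($K{\left(b \right)} = 2 b \left(-5\right) = - 10 b$)
$w = -18$ ($w = 2 - \frac{\left(-10\right) \left(-2\right) 6}{6} = 2 - \frac{20 \cdot 6}{6} = 2 - 20 = -18$)
$P{\left(l,M \right)} = l^{2}$ ($P{\left(l,M \right)} = l l = l^{2}$)
$d = - \frac{21}{4}$ ($d = -6 + \frac{3}{\left(-2\right)^{2}} = -6 + \frac{3}{4} = - \frac{21}{4} \approx -5.25$)
$- 44 d + N = \left(-44\right) \left(- \frac{21}{4}\right) + 20 = 231 + 20 = 251$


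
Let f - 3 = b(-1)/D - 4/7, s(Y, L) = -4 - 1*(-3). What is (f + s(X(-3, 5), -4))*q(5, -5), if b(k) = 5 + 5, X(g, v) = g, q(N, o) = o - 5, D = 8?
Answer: -375/14 ≈ -26.786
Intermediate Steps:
q(N, o) = -5 + o
s(Y, L) = -1 (s(Y, L) = -4 + 3 = -1)
b(k) = 10
f = 103/28 (f = 3 + (10/8 - 4/7) = 3 + (10*(⅛) - 4*⅐) = 3 + (5/4 - 4/7) = 3 + 19/28 = 103/28 ≈ 3.6786)
(f + s(X(-3, 5), -4))*q(5, -5) = (103/28 - 1)*(-5 - 5) = (75/28)*(-10) = -375/14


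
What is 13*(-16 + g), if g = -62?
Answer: -1014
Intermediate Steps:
13*(-16 + g) = 13*(-16 - 62) = 13*(-78) = -1014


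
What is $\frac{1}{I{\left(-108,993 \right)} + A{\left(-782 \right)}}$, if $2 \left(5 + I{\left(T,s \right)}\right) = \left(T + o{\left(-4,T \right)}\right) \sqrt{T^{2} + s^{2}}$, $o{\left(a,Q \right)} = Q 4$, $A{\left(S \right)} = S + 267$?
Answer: $\frac{26}{3636650365} - \frac{81 \sqrt{110857}}{7273300730} \approx -3.7008 \cdot 10^{-6}$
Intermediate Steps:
$A{\left(S \right)} = 267 + S$
$o{\left(a,Q \right)} = 4 Q$
$I{\left(T,s \right)} = -5 + \frac{5 T \sqrt{T^{2} + s^{2}}}{2}$ ($I{\left(T,s \right)} = -5 + \frac{\left(T + 4 T\right) \sqrt{T^{2} + s^{2}}}{2} = -5 + \frac{5 T \sqrt{T^{2} + s^{2}}}{2}$)
$\frac{1}{I{\left(-108,993 \right)} + A{\left(-782 \right)}} = \frac{1}{\left(-5 + \frac{5}{2} \left(-108\right) \sqrt{\left(-108\right)^{2} + 993^{2}}\right) + \left(267 - 782\right)} = \frac{1}{\left(-5 + \frac{5}{2} \left(-108\right) \sqrt{11664 + 986049}\right) - 515} = \frac{1}{\left(-5 + \frac{5}{2} \left(-108\right) \sqrt{997713}\right) - 515} = \frac{1}{\left(-5 + \frac{5}{2} \left(-108\right) 3 \sqrt{110857}\right) - 515} = \frac{1}{\left(-5 - 810 \sqrt{110857}\right) - 515} = \frac{1}{-520 - 810 \sqrt{110857}}$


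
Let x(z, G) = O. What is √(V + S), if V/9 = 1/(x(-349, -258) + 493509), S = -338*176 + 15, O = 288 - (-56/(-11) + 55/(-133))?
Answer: I*√862173488247025845886/120403028 ≈ 243.87*I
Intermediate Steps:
O = 414501/1463 (O = 288 - (-56*(-1/11) + 55*(-1/133)) = 288 - (56/11 - 55/133) = 288 - 1*6843/1463 = 288 - 6843/1463 = 414501/1463 ≈ 283.32)
x(z, G) = 414501/1463
S = -59473 (S = -59488 + 15 = -59473)
V = 4389/240806056 (V = 9/(414501/1463 + 493509) = 9/(722418168/1463) = 9*(1463/722418168) = 4389/240806056 ≈ 1.8226e-5)
√(V + S) = √(4389/240806056 - 59473) = √(-14321458564099/240806056) = I*√862173488247025845886/120403028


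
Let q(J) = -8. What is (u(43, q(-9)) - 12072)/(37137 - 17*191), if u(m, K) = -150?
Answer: -6111/16945 ≈ -0.36064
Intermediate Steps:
(u(43, q(-9)) - 12072)/(37137 - 17*191) = (-150 - 12072)/(37137 - 17*191) = -12222/(37137 - 3247) = -12222/33890 = -12222*1/33890 = -6111/16945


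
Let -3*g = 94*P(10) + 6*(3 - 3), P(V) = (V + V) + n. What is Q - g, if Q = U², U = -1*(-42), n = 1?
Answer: 2422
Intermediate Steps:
U = 42
P(V) = 1 + 2*V (P(V) = (V + V) + 1 = 2*V + 1 = 1 + 2*V)
Q = 1764 (Q = 42² = 1764)
g = -658 (g = -(94*(1 + 2*10) + 6*(3 - 3))/3 = -(94*(1 + 20) + 6*0)/3 = -(94*21 + 0)/3 = -(1974 + 0)/3 = -⅓*1974 = -658)
Q - g = 1764 - 1*(-658) = 1764 + 658 = 2422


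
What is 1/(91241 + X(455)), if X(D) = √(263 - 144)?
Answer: 91241/8324919962 - √119/8324919962 ≈ 1.0959e-5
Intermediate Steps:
X(D) = √119
1/(91241 + X(455)) = 1/(91241 + √119)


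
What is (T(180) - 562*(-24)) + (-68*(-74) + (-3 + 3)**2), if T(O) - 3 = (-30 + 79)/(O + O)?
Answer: 6668329/360 ≈ 18523.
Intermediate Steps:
T(O) = 3 + 49/(2*O) (T(O) = 3 + (-30 + 79)/(O + O) = 3 + 49/((2*O)) = 3 + 49*(1/(2*O)) = 3 + 49/(2*O))
(T(180) - 562*(-24)) + (-68*(-74) + (-3 + 3)**2) = ((3 + (49/2)/180) - 562*(-24)) + (-68*(-74) + (-3 + 3)**2) = ((3 + (49/2)*(1/180)) + 13488) + (5032 + 0**2) = ((3 + 49/360) + 13488) + (5032 + 0) = (1129/360 + 13488) + 5032 = 4856809/360 + 5032 = 6668329/360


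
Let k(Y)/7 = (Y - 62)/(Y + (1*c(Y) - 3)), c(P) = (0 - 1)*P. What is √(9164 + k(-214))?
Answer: 4*√613 ≈ 99.035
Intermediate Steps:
c(P) = -P
k(Y) = 434/3 - 7*Y/3 (k(Y) = 7*((Y - 62)/(Y + (1*(-Y) - 3))) = 7*((-62 + Y)/(Y + (-Y - 3))) = 7*((-62 + Y)/(Y + (-3 - Y))) = 7*((-62 + Y)/(-3)) = 7*((-62 + Y)*(-⅓)) = 7*(62/3 - Y/3) = 434/3 - 7*Y/3)
√(9164 + k(-214)) = √(9164 + (434/3 - 7/3*(-214))) = √(9164 + (434/3 + 1498/3)) = √(9164 + 644) = √9808 = 4*√613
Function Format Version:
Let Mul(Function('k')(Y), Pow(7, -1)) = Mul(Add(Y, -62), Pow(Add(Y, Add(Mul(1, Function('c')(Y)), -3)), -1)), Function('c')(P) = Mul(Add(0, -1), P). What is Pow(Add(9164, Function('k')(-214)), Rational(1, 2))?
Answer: Mul(4, Pow(613, Rational(1, 2))) ≈ 99.035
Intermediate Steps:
Function('c')(P) = Mul(-1, P)
Function('k')(Y) = Add(Rational(434, 3), Mul(Rational(-7, 3), Y)) (Function('k')(Y) = Mul(7, Mul(Add(Y, -62), Pow(Add(Y, Add(Mul(1, Mul(-1, Y)), -3)), -1))) = Mul(7, Mul(Add(-62, Y), Pow(Add(Y, Add(Mul(-1, Y), -3)), -1))) = Mul(7, Mul(Add(-62, Y), Pow(Add(Y, Add(-3, Mul(-1, Y))), -1))) = Mul(7, Mul(Add(-62, Y), Pow(-3, -1))) = Mul(7, Mul(Add(-62, Y), Rational(-1, 3))) = Mul(7, Add(Rational(62, 3), Mul(Rational(-1, 3), Y))) = Add(Rational(434, 3), Mul(Rational(-7, 3), Y)))
Pow(Add(9164, Function('k')(-214)), Rational(1, 2)) = Pow(Add(9164, Add(Rational(434, 3), Mul(Rational(-7, 3), -214))), Rational(1, 2)) = Pow(Add(9164, Add(Rational(434, 3), Rational(1498, 3))), Rational(1, 2)) = Pow(Add(9164, 644), Rational(1, 2)) = Pow(9808, Rational(1, 2)) = Mul(4, Pow(613, Rational(1, 2)))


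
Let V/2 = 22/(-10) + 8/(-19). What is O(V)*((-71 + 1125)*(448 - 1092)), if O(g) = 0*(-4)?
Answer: 0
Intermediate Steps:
V = -498/95 (V = 2*(22/(-10) + 8/(-19)) = 2*(22*(-⅒) + 8*(-1/19)) = 2*(-11/5 - 8/19) = 2*(-249/95) = -498/95 ≈ -5.2421)
O(g) = 0
O(V)*((-71 + 1125)*(448 - 1092)) = 0*((-71 + 1125)*(448 - 1092)) = 0*(1054*(-644)) = 0*(-678776) = 0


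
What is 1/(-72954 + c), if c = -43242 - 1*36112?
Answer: -1/152308 ≈ -6.5656e-6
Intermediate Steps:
c = -79354 (c = -43242 - 36112 = -79354)
1/(-72954 + c) = 1/(-72954 - 79354) = 1/(-152308) = -1/152308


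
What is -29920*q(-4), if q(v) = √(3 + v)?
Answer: -29920*I ≈ -29920.0*I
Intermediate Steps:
-29920*q(-4) = -29920*√(3 - 4) = -29920*I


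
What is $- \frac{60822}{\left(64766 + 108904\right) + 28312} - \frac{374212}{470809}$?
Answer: $- \frac{52109816591}{47547471719} \approx -1.096$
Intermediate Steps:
$- \frac{60822}{\left(64766 + 108904\right) + 28312} - \frac{374212}{470809} = - \frac{60822}{173670 + 28312} - \frac{374212}{470809} = - \frac{60822}{201982} - \frac{374212}{470809} = \left(-60822\right) \frac{1}{201982} - \frac{374212}{470809} = - \frac{30411}{100991} - \frac{374212}{470809} = - \frac{52109816591}{47547471719}$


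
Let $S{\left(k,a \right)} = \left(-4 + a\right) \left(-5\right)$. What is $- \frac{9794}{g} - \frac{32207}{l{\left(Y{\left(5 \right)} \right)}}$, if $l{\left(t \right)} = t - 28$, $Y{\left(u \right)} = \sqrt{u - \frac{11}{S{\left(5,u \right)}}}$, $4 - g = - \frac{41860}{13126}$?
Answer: $- \frac{4614142886}{22906861} + \frac{96621 \sqrt{5}}{1942} \approx -90.179$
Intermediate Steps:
$S{\left(k,a \right)} = 20 - 5 a$
$g = \frac{47182}{6563}$ ($g = 4 - - \frac{41860}{13126} = 4 - \left(-41860\right) \frac{1}{13126} = 4 - - \frac{20930}{6563} = 4 + \frac{20930}{6563} = \frac{47182}{6563} \approx 7.1891$)
$Y{\left(u \right)} = \sqrt{u - \frac{11}{20 - 5 u}}$
$l{\left(t \right)} = -28 + t$
$- \frac{9794}{g} - \frac{32207}{l{\left(Y{\left(5 \right)} \right)}} = - \frac{9794}{\frac{47182}{6563}} - \frac{32207}{-28 + \frac{\sqrt{5} \sqrt{5 \cdot 5 + \frac{11}{-4 + 5}}}{5}} = \left(-9794\right) \frac{6563}{47182} - \frac{32207}{-28 + \frac{\sqrt{5} \sqrt{25 + \frac{11}{1}}}{5}} = - \frac{32139011}{23591} - \frac{32207}{-28 + \frac{\sqrt{5} \sqrt{25 + 11 \cdot 1}}{5}} = - \frac{32139011}{23591} - \frac{32207}{-28 + \frac{\sqrt{5} \sqrt{25 + 11}}{5}} = - \frac{32139011}{23591} - \frac{32207}{-28 + \frac{\sqrt{5} \sqrt{36}}{5}} = - \frac{32139011}{23591} - \frac{32207}{-28 + \frac{1}{5} \sqrt{5} \cdot 6} = - \frac{32139011}{23591} - \frac{32207}{-28 + \frac{6 \sqrt{5}}{5}}$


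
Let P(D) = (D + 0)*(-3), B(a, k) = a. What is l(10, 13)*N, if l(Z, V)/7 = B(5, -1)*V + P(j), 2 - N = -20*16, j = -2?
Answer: 160034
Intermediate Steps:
N = 322 (N = 2 - (-20)*16 = 2 - 1*(-320) = 2 + 320 = 322)
P(D) = -3*D (P(D) = D*(-3) = -3*D)
l(Z, V) = 42 + 35*V (l(Z, V) = 7*(5*V - 3*(-2)) = 7*(5*V + 6) = 7*(6 + 5*V) = 42 + 35*V)
l(10, 13)*N = (42 + 35*13)*322 = (42 + 455)*322 = 497*322 = 160034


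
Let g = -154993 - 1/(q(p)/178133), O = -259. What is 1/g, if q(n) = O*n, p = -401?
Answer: -103859/16097596120 ≈ -6.4518e-6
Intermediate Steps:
q(n) = -259*n
g = -16097596120/103859 (g = -154993 - 1/(-259*(-401)/178133) = -154993 - 1/(103859*(1/178133)) = -154993 - 1/103859/178133 = -154993 - 1*178133/103859 = -154993 - 178133/103859 = -16097596120/103859 ≈ -1.5499e+5)
1/g = 1/(-16097596120/103859) = -103859/16097596120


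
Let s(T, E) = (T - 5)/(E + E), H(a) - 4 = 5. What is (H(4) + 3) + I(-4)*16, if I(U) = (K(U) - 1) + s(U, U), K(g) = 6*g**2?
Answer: 1550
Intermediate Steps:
H(a) = 9 (H(a) = 4 + 5 = 9)
s(T, E) = (-5 + T)/(2*E) (s(T, E) = (-5 + T)/((2*E)) = (-5 + T)*(1/(2*E)) = (-5 + T)/(2*E))
I(U) = -1 + 6*U**2 + (-5 + U)/(2*U) (I(U) = (6*U**2 - 1) + (-5 + U)/(2*U) = (-1 + 6*U**2) + (-5 + U)/(2*U) = -1 + 6*U**2 + (-5 + U)/(2*U))
(H(4) + 3) + I(-4)*16 = (9 + 3) + ((1/2)*(-5 - 1*(-4) + 12*(-4)**3)/(-4))*16 = 12 + ((1/2)*(-1/4)*(-5 + 4 + 12*(-64)))*16 = 12 + ((1/2)*(-1/4)*(-5 + 4 - 768))*16 = 12 + ((1/2)*(-1/4)*(-769))*16 = 12 + (769/8)*16 = 12 + 1538 = 1550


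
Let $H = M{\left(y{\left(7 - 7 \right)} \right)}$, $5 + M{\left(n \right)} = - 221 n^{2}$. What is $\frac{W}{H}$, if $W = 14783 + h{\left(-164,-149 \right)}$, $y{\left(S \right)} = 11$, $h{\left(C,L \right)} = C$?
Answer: $- \frac{14619}{26746} \approx -0.54659$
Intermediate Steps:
$M{\left(n \right)} = -5 - 221 n^{2}$
$H = -26746$ ($H = -5 - 221 \cdot 11^{2} = -5 - 26741 = -26746$)
$W = 14619$ ($W = 14783 - 164 = 14619$)
$\frac{W}{H} = \frac{14619}{-26746} = 14619 \left(- \frac{1}{26746}\right) = - \frac{14619}{26746}$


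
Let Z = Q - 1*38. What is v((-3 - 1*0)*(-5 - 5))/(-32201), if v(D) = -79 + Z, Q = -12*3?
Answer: 153/32201 ≈ 0.0047514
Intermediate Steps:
Q = -36
Z = -74 (Z = -36 - 1*38 = -36 - 38 = -74)
v(D) = -153 (v(D) = -79 - 74 = -153)
v((-3 - 1*0)*(-5 - 5))/(-32201) = -153/(-32201) = -153*(-1/32201) = 153/32201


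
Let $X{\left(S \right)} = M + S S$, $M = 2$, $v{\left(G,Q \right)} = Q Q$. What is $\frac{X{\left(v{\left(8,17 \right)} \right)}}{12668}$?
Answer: $\frac{83523}{12668} \approx 6.5932$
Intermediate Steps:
$v{\left(G,Q \right)} = Q^{2}$
$X{\left(S \right)} = 2 + S^{2}$ ($X{\left(S \right)} = 2 + S S = 2 + S^{2}$)
$\frac{X{\left(v{\left(8,17 \right)} \right)}}{12668} = \frac{2 + \left(17^{2}\right)^{2}}{12668} = \left(2 + 289^{2}\right) \frac{1}{12668} = \left(2 + 83521\right) \frac{1}{12668} = 83523 \cdot \frac{1}{12668} = \frac{83523}{12668}$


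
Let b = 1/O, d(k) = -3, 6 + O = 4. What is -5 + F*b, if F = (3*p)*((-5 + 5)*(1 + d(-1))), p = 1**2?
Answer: -5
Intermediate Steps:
O = -2 (O = -6 + 4 = -2)
p = 1
b = -1/2 (b = 1/(-2) = -1/2 ≈ -0.50000)
F = 0 (F = (3*1)*((-5 + 5)*(1 - 3)) = 3*(0*(-2)) = 3*0 = 0)
-5 + F*b = -5 + 0*(-1/2) = -5 + 0 = -5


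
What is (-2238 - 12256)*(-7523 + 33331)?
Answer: -374061152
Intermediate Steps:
(-2238 - 12256)*(-7523 + 33331) = -14494*25808 = -374061152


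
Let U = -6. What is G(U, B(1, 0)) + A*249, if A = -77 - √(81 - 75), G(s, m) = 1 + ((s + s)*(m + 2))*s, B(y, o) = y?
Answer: -18956 - 249*√6 ≈ -19566.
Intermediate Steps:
G(s, m) = 1 + 2*s²*(2 + m) (G(s, m) = 1 + ((2*s)*(2 + m))*s = 1 + (2*s*(2 + m))*s = 1 + 2*s²*(2 + m))
A = -77 - √6 ≈ -79.449
G(U, B(1, 0)) + A*249 = (1 + 4*(-6)² + 2*1*(-6)²) + (-77 - √6)*249 = (1 + 4*36 + 2*1*36) + (-19173 - 249*√6) = (1 + 144 + 72) + (-19173 - 249*√6) = 217 + (-19173 - 249*√6) = -18956 - 249*√6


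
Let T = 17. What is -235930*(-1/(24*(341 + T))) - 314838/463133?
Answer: 53280940297/1989619368 ≈ 26.779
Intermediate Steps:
-235930*(-1/(24*(341 + T))) - 314838/463133 = -235930*(-1/(24*(341 + 17))) - 314838/463133 = -235930/((-24*358)) - 314838*1/463133 = -235930/(-8592) - 314838/463133 = -235930*(-1/8592) - 314838/463133 = 117965/4296 - 314838/463133 = 53280940297/1989619368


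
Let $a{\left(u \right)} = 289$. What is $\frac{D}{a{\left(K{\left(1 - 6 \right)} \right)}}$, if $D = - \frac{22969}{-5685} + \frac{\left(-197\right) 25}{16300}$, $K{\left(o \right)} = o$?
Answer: $\frac{13855843}{1071213180} \approx 0.012935$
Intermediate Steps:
$D = \frac{13855843}{3706620}$ ($D = \left(-22969\right) \left(- \frac{1}{5685}\right) - \frac{197}{652} = \frac{22969}{5685} - \frac{197}{652} = \frac{13855843}{3706620} \approx 3.7381$)
$\frac{D}{a{\left(K{\left(1 - 6 \right)} \right)}} = \frac{13855843}{3706620 \cdot 289} = \frac{13855843}{3706620} \cdot \frac{1}{289} = \frac{13855843}{1071213180}$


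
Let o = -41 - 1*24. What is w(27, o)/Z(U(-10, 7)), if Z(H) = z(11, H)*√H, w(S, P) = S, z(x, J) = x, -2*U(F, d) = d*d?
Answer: -27*I*√2/77 ≈ -0.49589*I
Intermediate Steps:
U(F, d) = -d²/2 (U(F, d) = -d*d/2 = -d²/2)
o = -65 (o = -41 - 24 = -65)
Z(H) = 11*√H
w(27, o)/Z(U(-10, 7)) = 27/((11*√(-½*7²))) = 27/((11*√(-½*49))) = 27/((11*√(-49/2))) = 27/((11*(7*I*√2/2))) = 27/((77*I*√2/2)) = 27*(-I*√2/77) = -27*I*√2/77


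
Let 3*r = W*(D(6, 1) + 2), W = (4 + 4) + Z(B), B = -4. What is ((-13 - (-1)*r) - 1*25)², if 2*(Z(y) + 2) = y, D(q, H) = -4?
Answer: 14884/9 ≈ 1653.8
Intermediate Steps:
Z(y) = -2 + y/2
W = 4 (W = (4 + 4) + (-2 + (½)*(-4)) = 8 + (-2 - 2) = 8 - 4 = 4)
r = -8/3 (r = (4*(-4 + 2))/3 = (4*(-2))/3 = (⅓)*(-8) = -8/3 ≈ -2.6667)
((-13 - (-1)*r) - 1*25)² = ((-13 - (-1)*(-8)/3) - 1*25)² = ((-13 - 1*8/3) - 25)² = ((-13 - 8/3) - 25)² = (-47/3 - 25)² = (-122/3)² = 14884/9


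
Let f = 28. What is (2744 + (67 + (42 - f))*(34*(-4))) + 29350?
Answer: 21078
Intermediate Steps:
(2744 + (67 + (42 - f))*(34*(-4))) + 29350 = (2744 + (67 + (42 - 1*28))*(34*(-4))) + 29350 = (2744 + (67 + (42 - 28))*(-136)) + 29350 = (2744 + (67 + 14)*(-136)) + 29350 = (2744 + 81*(-136)) + 29350 = (2744 - 11016) + 29350 = -8272 + 29350 = 21078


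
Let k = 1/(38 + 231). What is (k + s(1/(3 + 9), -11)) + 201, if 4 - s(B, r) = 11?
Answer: 52187/269 ≈ 194.00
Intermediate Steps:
s(B, r) = -7 (s(B, r) = 4 - 1*11 = 4 - 11 = -7)
k = 1/269 ≈ 0.0037175
(k + s(1/(3 + 9), -11)) + 201 = (1/269 - 7) + 201 = -1882/269 + 201 = 52187/269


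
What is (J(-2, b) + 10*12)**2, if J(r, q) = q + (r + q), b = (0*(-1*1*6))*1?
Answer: 13924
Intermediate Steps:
b = 0 (b = (0*(-1*6))*1 = (0*(-6))*1 = 0*1 = 0)
J(r, q) = r + 2*q (J(r, q) = q + (q + r) = r + 2*q)
(J(-2, b) + 10*12)**2 = ((-2 + 2*0) + 10*12)**2 = ((-2 + 0) + 120)**2 = (-2 + 120)**2 = 118**2 = 13924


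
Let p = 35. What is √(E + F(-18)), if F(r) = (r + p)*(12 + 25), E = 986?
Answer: √1615 ≈ 40.187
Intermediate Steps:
F(r) = 1295 + 37*r (F(r) = (r + 35)*(12 + 25) = (35 + r)*37 = 1295 + 37*r)
√(E + F(-18)) = √(986 + (1295 + 37*(-18))) = √(986 + (1295 - 666)) = √(986 + 629) = √1615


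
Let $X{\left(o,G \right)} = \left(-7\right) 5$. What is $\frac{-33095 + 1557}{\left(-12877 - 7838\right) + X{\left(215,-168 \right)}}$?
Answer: $\frac{15769}{10375} \approx 1.5199$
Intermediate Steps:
$X{\left(o,G \right)} = -35$
$\frac{-33095 + 1557}{\left(-12877 - 7838\right) + X{\left(215,-168 \right)}} = \frac{-33095 + 1557}{\left(-12877 - 7838\right) - 35} = - \frac{31538}{\left(-12877 - 7838\right) - 35} = - \frac{31538}{-20715 - 35} = - \frac{31538}{-20750} = \left(-31538\right) \left(- \frac{1}{20750}\right) = \frac{15769}{10375}$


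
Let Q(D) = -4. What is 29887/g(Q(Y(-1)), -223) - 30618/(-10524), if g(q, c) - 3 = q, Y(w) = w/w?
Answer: -52416695/1754 ≈ -29884.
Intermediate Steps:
Y(w) = 1
g(q, c) = 3 + q
29887/g(Q(Y(-1)), -223) - 30618/(-10524) = 29887/(3 - 4) - 30618/(-10524) = 29887/(-1) - 30618*(-1/10524) = 29887*(-1) + 5103/1754 = -29887 + 5103/1754 = -52416695/1754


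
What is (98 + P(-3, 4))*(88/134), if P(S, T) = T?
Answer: 4488/67 ≈ 66.985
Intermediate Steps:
(98 + P(-3, 4))*(88/134) = (98 + 4)*(88/134) = 102*(88*(1/134)) = 102*(44/67) = 4488/67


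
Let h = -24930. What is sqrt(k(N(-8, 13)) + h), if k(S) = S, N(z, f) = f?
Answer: I*sqrt(24917) ≈ 157.85*I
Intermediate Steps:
sqrt(k(N(-8, 13)) + h) = sqrt(13 - 24930) = sqrt(-24917) = I*sqrt(24917)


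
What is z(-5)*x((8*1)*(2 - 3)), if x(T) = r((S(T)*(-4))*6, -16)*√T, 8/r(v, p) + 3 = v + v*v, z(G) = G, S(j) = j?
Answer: -80*I*√2/37053 ≈ -0.0030534*I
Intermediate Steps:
r(v, p) = 8/(-3 + v + v²) (r(v, p) = 8/(-3 + (v + v*v)) = 8/(-3 + (v + v²)) = 8/(-3 + v + v²))
x(T) = 8*√T/(-3 - 24*T + 576*T²) (x(T) = (8/(-3 + (T*(-4))*6 + ((T*(-4))*6)²))*√T = (8/(-3 - 4*T*6 + (-4*T*6)²))*√T = (8/(-3 - 24*T + (-24*T)²))*√T = (8/(-3 - 24*T + 576*T²))*√T = 8*√T/(-3 - 24*T + 576*T²))
z(-5)*x((8*1)*(2 - 3)) = -40*√((8*1)*(2 - 3))/(3*(-1 - 8*8*1*(2 - 3) + 192*((8*1)*(2 - 3))²)) = -40*√(8*(-1))/(3*(-1 - 64*(-1) + 192*(8*(-1))²)) = -40*√(-8)/(3*(-1 - 8*(-8) + 192*(-8)²)) = -40*2*I*√2/(3*(-1 + 64 + 192*64)) = -40*2*I*√2/(3*(-1 + 64 + 12288)) = -40*2*I*√2/(3*12351) = -80*I*√2/37053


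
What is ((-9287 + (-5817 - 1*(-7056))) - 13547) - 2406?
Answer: -24001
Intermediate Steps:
((-9287 + (-5817 - 1*(-7056))) - 13547) - 2406 = ((-9287 + (-5817 + 7056)) - 13547) - 2406 = ((-9287 + 1239) - 13547) - 2406 = (-8048 - 13547) - 2406 = -21595 - 2406 = -24001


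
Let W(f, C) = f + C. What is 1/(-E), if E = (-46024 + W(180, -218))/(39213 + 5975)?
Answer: 22594/23031 ≈ 0.98103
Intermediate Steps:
W(f, C) = C + f
E = -23031/22594 (E = (-46024 + (-218 + 180))/(39213 + 5975) = (-46024 - 38)/45188 = -46062*1/45188 = -23031/22594 ≈ -1.0193)
1/(-E) = 1/(-1*(-23031/22594)) = 1/(23031/22594) = 22594/23031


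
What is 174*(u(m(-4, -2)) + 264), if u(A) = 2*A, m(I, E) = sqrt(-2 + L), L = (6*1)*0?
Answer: 45936 + 348*I*sqrt(2) ≈ 45936.0 + 492.15*I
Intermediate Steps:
L = 0 (L = 6*0 = 0)
m(I, E) = I*sqrt(2) (m(I, E) = sqrt(-2 + 0) = sqrt(-2) = I*sqrt(2))
174*(u(m(-4, -2)) + 264) = 174*(2*(I*sqrt(2)) + 264) = 174*(2*I*sqrt(2) + 264) = 174*(264 + 2*I*sqrt(2)) = 45936 + 348*I*sqrt(2)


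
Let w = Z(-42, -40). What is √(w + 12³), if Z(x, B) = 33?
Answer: √1761 ≈ 41.964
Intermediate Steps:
w = 33
√(w + 12³) = √(33 + 12³) = √(33 + 1728) = √1761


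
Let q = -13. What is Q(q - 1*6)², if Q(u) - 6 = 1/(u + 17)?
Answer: 121/4 ≈ 30.250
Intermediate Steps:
Q(u) = 6 + 1/(17 + u) (Q(u) = 6 + 1/(u + 17) = 6 + 1/(17 + u))
Q(q - 1*6)² = ((103 + 6*(-13 - 1*6))/(17 + (-13 - 1*6)))² = ((103 + 6*(-13 - 6))/(17 + (-13 - 6)))² = ((103 + 6*(-19))/(17 - 19))² = ((103 - 114)/(-2))² = (-½*(-11))² = (11/2)² = 121/4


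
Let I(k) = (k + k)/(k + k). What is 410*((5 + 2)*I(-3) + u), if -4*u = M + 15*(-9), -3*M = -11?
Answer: 48995/3 ≈ 16332.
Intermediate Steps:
I(k) = 1 (I(k) = (2*k)/((2*k)) = (2*k)*(1/(2*k)) = 1)
M = 11/3 (M = -⅓*(-11) = 11/3 ≈ 3.6667)
u = 197/6 (u = -(11/3 + 15*(-9))/4 = -(11/3 - 135)/4 = -¼*(-394/3) = 197/6 ≈ 32.833)
410*((5 + 2)*I(-3) + u) = 410*((5 + 2)*1 + 197/6) = 410*(7*1 + 197/6) = 410*(7 + 197/6) = 410*(239/6) = 48995/3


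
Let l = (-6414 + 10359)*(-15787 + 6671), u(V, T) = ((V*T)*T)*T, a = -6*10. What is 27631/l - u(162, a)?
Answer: 1258403999012369/35962620 ≈ 3.4992e+7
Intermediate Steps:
a = -60
u(V, T) = V*T**3 (u(V, T) = ((T*V)*T)*T = (V*T**2)*T = V*T**3)
l = -35962620 (l = 3945*(-9116) = -35962620)
27631/l - u(162, a) = 27631/(-35962620) - 162*(-60)**3 = 27631*(-1/35962620) - 162*(-216000) = -27631/35962620 - 1*(-34992000) = -27631/35962620 + 34992000 = 1258403999012369/35962620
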